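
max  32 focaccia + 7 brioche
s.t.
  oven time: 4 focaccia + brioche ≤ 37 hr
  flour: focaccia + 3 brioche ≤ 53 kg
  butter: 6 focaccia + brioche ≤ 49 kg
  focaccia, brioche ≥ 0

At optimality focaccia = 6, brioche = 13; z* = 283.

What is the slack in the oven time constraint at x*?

0

oven time used = 4·6 + 1·13 = 37; slack = 37 − 37 = 0.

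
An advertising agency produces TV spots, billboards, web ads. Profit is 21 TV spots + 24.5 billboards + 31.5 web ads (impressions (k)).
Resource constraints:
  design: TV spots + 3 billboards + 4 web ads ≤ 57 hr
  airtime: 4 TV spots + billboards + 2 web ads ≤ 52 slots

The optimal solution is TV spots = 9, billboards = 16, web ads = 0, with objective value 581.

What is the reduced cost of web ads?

Both design and airtime are binding at x*.
From A_Bᵀ y = c: 1·y_design + 4·y_airtime = 21; 3·y_design + 1·y_airtime = 24.5.
This yields shadow prices y_design = 7, y_airtime = 3.5.
Reduced cost of web ads: c₃ − yᵀa₃ = 31.5 − (7·4 + 3.5·2) = 31.5 − 35 = -3.5.

-3.5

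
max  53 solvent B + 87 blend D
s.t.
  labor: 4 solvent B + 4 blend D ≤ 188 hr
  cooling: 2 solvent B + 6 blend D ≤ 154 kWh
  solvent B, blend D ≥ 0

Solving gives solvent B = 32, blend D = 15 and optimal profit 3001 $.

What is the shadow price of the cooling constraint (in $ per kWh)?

Check each constraint at x*: labor 188/188 (tight); cooling 154/154 (tight).
From A_Bᵀ y = c: 4·y_labor + 2·y_cooling = 53; 4·y_labor + 6·y_cooling = 87.
→ y_labor = 9 and y_cooling = 8.5.
Shadow price of cooling = 8.5.

8.5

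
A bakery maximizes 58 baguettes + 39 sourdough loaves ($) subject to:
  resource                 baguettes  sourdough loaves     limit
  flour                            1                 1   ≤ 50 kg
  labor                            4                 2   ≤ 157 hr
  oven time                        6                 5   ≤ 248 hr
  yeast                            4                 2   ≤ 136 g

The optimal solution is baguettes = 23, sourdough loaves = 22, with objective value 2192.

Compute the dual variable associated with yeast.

7

At the optimum: flour uses 45 of 50 (slack = 5); labor uses 136 of 157 (slack = 21); oven time uses 248 of 248 (binding); yeast uses 136 of 136 (binding).
Since flour, labor are not tight, their duals are 0.
The binding rows give the dual system: 6·y_oven time + 4·y_yeast = 58 and 5·y_oven time + 2·y_yeast = 39.
Solving: y_oven time = 5, y_yeast = 7.
Shadow price of yeast = 7.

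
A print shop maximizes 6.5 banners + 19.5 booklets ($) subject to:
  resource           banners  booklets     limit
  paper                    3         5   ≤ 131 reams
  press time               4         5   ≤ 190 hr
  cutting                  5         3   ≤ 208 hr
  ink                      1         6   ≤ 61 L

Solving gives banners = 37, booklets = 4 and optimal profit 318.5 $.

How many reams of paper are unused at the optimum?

paper used = 3·37 + 5·4 = 131; slack = 131 − 131 = 0.

0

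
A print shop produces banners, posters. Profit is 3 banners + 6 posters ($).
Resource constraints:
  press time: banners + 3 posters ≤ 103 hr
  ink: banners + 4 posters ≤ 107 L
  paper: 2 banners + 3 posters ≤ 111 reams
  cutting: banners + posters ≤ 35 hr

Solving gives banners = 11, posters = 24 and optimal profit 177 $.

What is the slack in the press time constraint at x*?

20

press time used = 1·11 + 3·24 = 83; slack = 103 − 83 = 20.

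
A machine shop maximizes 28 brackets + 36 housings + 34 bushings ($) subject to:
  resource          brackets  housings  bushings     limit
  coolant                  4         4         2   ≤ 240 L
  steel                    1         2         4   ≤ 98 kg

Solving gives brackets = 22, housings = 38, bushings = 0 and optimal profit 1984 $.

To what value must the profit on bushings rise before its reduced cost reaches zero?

42

Both coolant and steel are binding at x*.
From A_Bᵀ y = c: 4·y_coolant + 1·y_steel = 28; 4·y_coolant + 2·y_steel = 36.
Solving: y_coolant = 5, y_steel = 8.
bushings enters the basis when its profit ≥ yᵀa₃ = 5·2 + 8·4 = 42.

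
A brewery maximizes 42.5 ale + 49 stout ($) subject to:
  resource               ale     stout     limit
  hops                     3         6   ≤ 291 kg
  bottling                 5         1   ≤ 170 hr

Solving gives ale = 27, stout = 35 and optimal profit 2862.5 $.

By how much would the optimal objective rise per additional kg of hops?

Check each constraint at x*: hops 291/291 (tight); bottling 170/170 (tight).
From A_Bᵀ y = c: 3·y_hops + 5·y_bottling = 42.5; 6·y_hops + 1·y_bottling = 49.
Solving: y_hops = 7.5, y_bottling = 4.
Shadow price of hops = 7.5.

7.5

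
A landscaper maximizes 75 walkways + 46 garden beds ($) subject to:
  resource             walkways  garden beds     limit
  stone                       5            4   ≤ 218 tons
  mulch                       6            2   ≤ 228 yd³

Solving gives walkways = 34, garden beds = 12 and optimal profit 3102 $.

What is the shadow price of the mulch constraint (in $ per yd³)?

5

Both stone and mulch are binding at x*.
From A_Bᵀ y = c: 5·y_stone + 6·y_mulch = 75; 4·y_stone + 2·y_mulch = 46.
This yields shadow prices y_stone = 9, y_mulch = 5.
Shadow price of mulch = 5.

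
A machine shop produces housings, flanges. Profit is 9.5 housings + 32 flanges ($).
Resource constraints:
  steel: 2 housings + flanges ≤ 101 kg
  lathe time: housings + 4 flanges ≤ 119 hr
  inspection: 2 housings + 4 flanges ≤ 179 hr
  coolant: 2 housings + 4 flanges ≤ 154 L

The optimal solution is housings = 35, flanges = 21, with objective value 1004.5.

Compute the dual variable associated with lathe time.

Binding: lathe time and coolant. Non-binding: steel (10 unused), inspection (25 unused).
Slack constraints have shadow price 0 (complementary slackness).
Dual feasibility on the basic columns requires 1·y_lathe time + 2·y_coolant = 9.5, 4·y_lathe time + 4·y_coolant = 32.
Solving: y_lathe time = 6.5, y_coolant = 1.5.
Shadow price of lathe time = 6.5.

6.5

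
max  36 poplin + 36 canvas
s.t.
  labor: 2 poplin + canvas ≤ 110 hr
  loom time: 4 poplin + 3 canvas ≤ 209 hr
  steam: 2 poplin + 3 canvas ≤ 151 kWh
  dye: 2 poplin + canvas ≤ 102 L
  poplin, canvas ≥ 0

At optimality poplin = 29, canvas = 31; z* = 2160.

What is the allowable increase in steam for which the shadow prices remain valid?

58

Binding constraints: loom time, steam. The basis is B = [[4,3],[2,3]] with det 6.
Per unit increase in steam, x* moves by d = (-0.5, 0.6667).
The basis stays optimal until poplin reaches 0; allowable increase = 58 kWh.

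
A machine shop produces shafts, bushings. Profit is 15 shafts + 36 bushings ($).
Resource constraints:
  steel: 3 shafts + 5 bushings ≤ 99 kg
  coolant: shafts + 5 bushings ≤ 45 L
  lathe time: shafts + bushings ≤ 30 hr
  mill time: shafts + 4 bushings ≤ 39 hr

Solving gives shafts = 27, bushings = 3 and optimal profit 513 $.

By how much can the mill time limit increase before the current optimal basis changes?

2.25

Binding constraints: lathe time, mill time. The basis is B = [[1,1],[1,4]] with det 3.
Per unit increase in mill time, x* moves by d = (-0.3333, 0.3333).
The basis stays optimal until coolant becomes binding; allowable increase = 2.25 hr.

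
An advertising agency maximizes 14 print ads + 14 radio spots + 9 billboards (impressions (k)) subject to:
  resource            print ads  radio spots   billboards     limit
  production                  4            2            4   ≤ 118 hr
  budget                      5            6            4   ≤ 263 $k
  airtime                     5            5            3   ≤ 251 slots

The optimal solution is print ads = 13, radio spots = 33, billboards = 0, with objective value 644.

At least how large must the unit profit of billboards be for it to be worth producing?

12

At the optimum: production uses 118 of 118 (binding); budget uses 263 of 263 (binding); airtime uses 230 of 251 (slack = 21).
By complementary slackness, y = 0 for the non-binding constraint.
The binding rows give the dual system: 4·y_production + 5·y_budget = 14 and 2·y_production + 6·y_budget = 14.
→ y_production = 1 and y_budget = 2.
billboards enters the basis when its profit ≥ yᵀa₃ = 1·4 + 2·4 = 12.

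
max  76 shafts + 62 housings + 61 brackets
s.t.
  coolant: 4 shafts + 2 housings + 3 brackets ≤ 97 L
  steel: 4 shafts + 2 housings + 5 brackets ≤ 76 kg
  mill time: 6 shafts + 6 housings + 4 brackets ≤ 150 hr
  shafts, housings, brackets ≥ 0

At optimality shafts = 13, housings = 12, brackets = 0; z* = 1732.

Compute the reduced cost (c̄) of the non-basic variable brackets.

-6

Binding: steel and mill time. Non-binding: coolant (21 unused).
Since coolant is not tight, its dual is 0.
From A_Bᵀ y = c: 4·y_steel + 6·y_mill time = 76; 2·y_steel + 6·y_mill time = 62.
→ y_steel = 7 and y_mill time = 8.
Reduced cost of brackets: c₃ − yᵀa₃ = 61 − (7·5 + 8·4) = 61 − 67 = -6.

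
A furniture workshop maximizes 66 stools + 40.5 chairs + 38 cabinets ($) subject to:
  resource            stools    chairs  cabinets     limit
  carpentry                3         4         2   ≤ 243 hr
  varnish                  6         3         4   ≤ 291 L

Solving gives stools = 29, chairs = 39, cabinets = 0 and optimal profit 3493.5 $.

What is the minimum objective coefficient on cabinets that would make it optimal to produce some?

Check each constraint at x*: carpentry 243/243 (tight); varnish 291/291 (tight).
Dual feasibility on the basic columns requires 3·y_carpentry + 6·y_varnish = 66, 4·y_carpentry + 3·y_varnish = 40.5.
Solving: y_carpentry = 3, y_varnish = 9.5.
cabinets enters the basis when its profit ≥ yᵀa₃ = 3·2 + 9.5·4 = 44.

44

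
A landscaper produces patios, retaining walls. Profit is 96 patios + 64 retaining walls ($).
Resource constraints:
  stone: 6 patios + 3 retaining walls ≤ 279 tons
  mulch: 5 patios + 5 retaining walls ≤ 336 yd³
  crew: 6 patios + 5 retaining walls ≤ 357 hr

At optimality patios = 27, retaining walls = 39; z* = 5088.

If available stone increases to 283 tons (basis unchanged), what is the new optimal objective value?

5120

At the optimum: stone uses 279 of 279 (binding); mulch uses 330 of 336 (slack = 6); crew uses 357 of 357 (binding).
Slack constraints have shadow price 0 (complementary slackness).
The binding rows give the dual system: 6·y_stone + 6·y_crew = 96 and 3·y_stone + 5·y_crew = 64.
Solving: y_stone = 8, y_crew = 8.
Δz = y_stone·Δb = 8 × (4) = 32, so new z* = 5088 + 32 = 5120.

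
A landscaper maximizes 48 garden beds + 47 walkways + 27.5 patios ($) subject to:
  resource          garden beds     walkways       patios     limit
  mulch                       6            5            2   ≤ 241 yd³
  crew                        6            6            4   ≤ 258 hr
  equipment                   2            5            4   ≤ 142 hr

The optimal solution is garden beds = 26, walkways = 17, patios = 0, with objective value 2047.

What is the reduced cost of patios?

-2.5

Check each constraint at x*: mulch 241/241 (tight); crew 258/258 (tight); equipment 137/142 (slack 5).
Since equipment is not tight, its dual is 0.
The binding rows give the dual system: 6·y_mulch + 6·y_crew = 48 and 5·y_mulch + 6·y_crew = 47.
→ y_mulch = 1 and y_crew = 7.
Reduced cost of patios: c₃ − yᵀa₃ = 27.5 − (1·2 + 7·4) = 27.5 − 30 = -2.5.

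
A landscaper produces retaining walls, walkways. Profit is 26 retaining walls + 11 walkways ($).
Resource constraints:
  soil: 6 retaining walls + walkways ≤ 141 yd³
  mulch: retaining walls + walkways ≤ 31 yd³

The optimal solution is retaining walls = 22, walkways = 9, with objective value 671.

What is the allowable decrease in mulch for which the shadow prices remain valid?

Binding constraints: soil, mulch. The basis is B = [[6,1],[1,1]] with det 5.
Per unit decrease in mulch, x* moves by d = (0.2, -1.2).
The basis stays optimal until walkways reaches 0; allowable decrease = 7.5 yd³.

7.5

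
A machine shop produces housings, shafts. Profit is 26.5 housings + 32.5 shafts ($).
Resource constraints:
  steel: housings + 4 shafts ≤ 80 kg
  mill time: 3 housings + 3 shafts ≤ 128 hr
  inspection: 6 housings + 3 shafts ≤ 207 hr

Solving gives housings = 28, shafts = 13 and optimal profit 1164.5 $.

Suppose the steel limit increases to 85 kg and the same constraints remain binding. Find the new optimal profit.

Binding: steel and inspection. Non-binding: mill time (5 unused).
Slack constraints have shadow price 0 (complementary slackness).
The binding rows give the dual system: 1·y_steel + 6·y_inspection = 26.5 and 4·y_steel + 3·y_inspection = 32.5.
This yields shadow prices y_steel = 5.5, y_inspection = 3.5.
Δz = y_steel·Δb = 5.5 × (5) = 27.5, so new z* = 1164.5 + 27.5 = 1192.

1192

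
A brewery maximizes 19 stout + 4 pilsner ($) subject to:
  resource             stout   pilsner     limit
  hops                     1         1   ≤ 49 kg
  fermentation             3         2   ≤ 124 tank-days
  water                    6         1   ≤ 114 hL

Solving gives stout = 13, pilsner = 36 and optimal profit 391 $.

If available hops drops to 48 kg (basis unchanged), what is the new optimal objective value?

Binding: hops and water. Non-binding: fermentation (13 unused).
By complementary slackness, y = 0 for the non-binding constraint.
From A_Bᵀ y = c: 1·y_hops + 6·y_water = 19; 1·y_hops + 1·y_water = 4.
→ y_hops = 1 and y_water = 3.
Δz = y_hops·Δb = 1 × (-1) = -1, so new z* = 391 − 1 = 390.

390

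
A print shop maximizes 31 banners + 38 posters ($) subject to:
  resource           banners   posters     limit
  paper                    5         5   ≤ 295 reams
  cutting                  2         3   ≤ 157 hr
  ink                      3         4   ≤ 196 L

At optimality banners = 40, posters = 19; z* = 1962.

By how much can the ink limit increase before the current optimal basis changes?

20

Binding constraints: paper, ink. The basis is B = [[5,5],[3,4]] with det 5.
Per unit increase in ink, x* moves by d = (-1, 1).
The basis stays optimal until cutting becomes binding; allowable increase = 20 L.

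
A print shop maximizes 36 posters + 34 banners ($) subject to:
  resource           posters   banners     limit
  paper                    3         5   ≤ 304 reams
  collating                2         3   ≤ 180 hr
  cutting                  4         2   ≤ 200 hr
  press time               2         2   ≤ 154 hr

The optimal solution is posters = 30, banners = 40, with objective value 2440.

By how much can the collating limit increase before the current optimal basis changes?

Binding constraints: collating, cutting. The basis is B = [[2,3],[4,2]] with det -8.
Per unit increase in collating, x* moves by d = (-0.25, 0.5).
The basis stays optimal until paper becomes binding; allowable increase = 8 hr.

8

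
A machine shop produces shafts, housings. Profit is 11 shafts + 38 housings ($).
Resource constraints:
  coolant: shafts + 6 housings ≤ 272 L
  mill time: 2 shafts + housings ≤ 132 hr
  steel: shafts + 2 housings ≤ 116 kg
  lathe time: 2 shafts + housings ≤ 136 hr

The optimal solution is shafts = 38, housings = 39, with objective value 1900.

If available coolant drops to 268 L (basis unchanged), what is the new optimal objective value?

1884

At the optimum: coolant uses 272 of 272 (binding); mill time uses 115 of 132 (slack = 17); steel uses 116 of 116 (binding); lathe time uses 115 of 136 (slack = 21).
Slack constraints have shadow price 0 (complementary slackness).
Dual feasibility on the basic columns requires 1·y_coolant + 1·y_steel = 11, 6·y_coolant + 2·y_steel = 38.
→ y_coolant = 4 and y_steel = 7.
Δz = y_coolant·Δb = 4 × (-4) = -16, so new z* = 1900 − 16 = 1884.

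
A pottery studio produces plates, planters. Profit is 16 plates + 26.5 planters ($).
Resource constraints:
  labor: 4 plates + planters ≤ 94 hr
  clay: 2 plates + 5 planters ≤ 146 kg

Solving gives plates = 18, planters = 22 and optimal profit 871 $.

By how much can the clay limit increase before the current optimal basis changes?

Binding constraints: labor, clay. The basis is B = [[4,1],[2,5]] with det 18.
Per unit increase in clay, x* moves by d = (-0.0556, 0.2222).
The basis stays optimal until plates reaches 0; allowable increase = 324 kg.

324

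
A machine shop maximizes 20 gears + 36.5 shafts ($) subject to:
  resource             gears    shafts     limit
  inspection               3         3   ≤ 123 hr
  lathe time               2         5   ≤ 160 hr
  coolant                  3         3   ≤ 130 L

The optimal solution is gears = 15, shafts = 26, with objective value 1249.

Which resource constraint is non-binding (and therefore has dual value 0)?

inspection: 123/123 (binding)
lathe time: 160/160 (binding)
coolant: 123/130 (slack 7)
By complementary slackness, a constraint with positive slack has shadow price 0 → coolant.

coolant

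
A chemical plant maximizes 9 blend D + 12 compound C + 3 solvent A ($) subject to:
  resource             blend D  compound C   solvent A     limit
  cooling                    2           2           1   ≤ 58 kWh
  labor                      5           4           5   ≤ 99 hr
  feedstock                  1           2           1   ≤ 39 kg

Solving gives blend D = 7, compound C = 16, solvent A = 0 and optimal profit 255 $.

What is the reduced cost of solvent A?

-6

Check each constraint at x*: cooling 46/58 (slack 12); labor 99/99 (tight); feedstock 39/39 (tight).
Slack constraints have shadow price 0 (complementary slackness).
Dual feasibility on the basic columns requires 5·y_labor + 1·y_feedstock = 9, 4·y_labor + 2·y_feedstock = 12.
→ y_labor = 1 and y_feedstock = 4.
Reduced cost of solvent A: c₃ − yᵀa₃ = 3 − (1·5 + 4·1) = 3 − 9 = -6.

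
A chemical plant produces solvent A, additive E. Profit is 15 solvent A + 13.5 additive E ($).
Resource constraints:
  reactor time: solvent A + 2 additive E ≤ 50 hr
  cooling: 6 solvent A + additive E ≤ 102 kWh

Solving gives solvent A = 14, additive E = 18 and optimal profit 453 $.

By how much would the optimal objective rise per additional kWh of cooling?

At the optimum: reactor time uses 50 of 50 (binding); cooling uses 102 of 102 (binding).
Dual feasibility on the basic columns requires 1·y_reactor time + 6·y_cooling = 15, 2·y_reactor time + 1·y_cooling = 13.5.
→ y_reactor time = 6 and y_cooling = 1.5.
Shadow price of cooling = 1.5.

1.5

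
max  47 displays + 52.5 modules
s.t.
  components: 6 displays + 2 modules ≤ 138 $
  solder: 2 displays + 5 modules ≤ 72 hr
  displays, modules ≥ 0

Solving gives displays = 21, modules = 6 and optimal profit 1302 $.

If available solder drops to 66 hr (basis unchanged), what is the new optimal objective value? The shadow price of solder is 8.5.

1251

Δb = -6, so new z* = 1302 + (8.5)·(-6) = 1302 − 51 = 1251.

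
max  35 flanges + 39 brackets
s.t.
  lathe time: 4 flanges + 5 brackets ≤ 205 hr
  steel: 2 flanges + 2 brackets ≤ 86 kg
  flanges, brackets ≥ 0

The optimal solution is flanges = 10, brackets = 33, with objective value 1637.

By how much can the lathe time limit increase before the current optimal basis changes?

Binding constraints: lathe time, steel. The basis is B = [[4,5],[2,2]] with det -2.
Per unit increase in lathe time, x* moves by d = (-1, 1).
The basis stays optimal until flanges reaches 0; allowable increase = 10 hr.

10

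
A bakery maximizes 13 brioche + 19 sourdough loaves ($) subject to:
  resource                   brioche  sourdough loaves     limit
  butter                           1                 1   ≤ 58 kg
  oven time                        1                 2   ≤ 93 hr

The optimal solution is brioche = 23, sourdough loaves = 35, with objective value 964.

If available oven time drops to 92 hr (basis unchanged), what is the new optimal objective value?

958

Check each constraint at x*: butter 58/58 (tight); oven time 93/93 (tight).
The binding rows give the dual system: 1·y_butter + 1·y_oven time = 13 and 1·y_butter + 2·y_oven time = 19.
→ y_butter = 7 and y_oven time = 6.
Δz = y_oven time·Δb = 6 × (-1) = -6, so new z* = 964 − 6 = 958.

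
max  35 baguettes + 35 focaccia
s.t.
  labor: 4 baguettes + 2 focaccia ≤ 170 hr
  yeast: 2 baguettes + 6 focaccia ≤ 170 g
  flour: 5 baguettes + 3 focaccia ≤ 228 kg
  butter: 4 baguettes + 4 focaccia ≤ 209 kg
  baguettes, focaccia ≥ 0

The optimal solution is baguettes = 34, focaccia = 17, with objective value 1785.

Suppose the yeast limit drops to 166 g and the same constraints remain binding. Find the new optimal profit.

Check each constraint at x*: labor 170/170 (tight); yeast 170/170 (tight); flour 221/228 (slack 7); butter 204/209 (slack 5).
Slack constraints have shadow price 0 (complementary slackness).
From A_Bᵀ y = c: 4·y_labor + 2·y_yeast = 35; 2·y_labor + 6·y_yeast = 35.
→ y_labor = 7 and y_yeast = 3.5.
Δz = y_yeast·Δb = 3.5 × (-4) = -14, so new z* = 1785 − 14 = 1771.

1771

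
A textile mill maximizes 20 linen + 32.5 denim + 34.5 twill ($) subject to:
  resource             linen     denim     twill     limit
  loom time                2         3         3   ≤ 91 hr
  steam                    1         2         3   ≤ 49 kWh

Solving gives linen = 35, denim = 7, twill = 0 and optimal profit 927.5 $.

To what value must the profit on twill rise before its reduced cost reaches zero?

37.5

At the optimum: loom time uses 91 of 91 (binding); steam uses 49 of 49 (binding).
The binding rows give the dual system: 2·y_loom time + 1·y_steam = 20 and 3·y_loom time + 2·y_steam = 32.5.
Solving: y_loom time = 7.5, y_steam = 5.
twill enters the basis when its profit ≥ yᵀa₃ = 7.5·3 + 5·3 = 37.5.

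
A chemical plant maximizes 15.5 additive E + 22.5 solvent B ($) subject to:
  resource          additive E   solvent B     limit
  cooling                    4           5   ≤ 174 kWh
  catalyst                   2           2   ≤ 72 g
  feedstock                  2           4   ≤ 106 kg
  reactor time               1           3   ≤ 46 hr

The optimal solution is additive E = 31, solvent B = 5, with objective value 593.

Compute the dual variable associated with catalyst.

6

Binding: catalyst and reactor time. Non-binding: cooling (25 unused), feedstock (24 unused).
By complementary slackness, y = 0 for the non-binding constraints.
The binding rows give the dual system: 2·y_catalyst + 1·y_reactor time = 15.5 and 2·y_catalyst + 3·y_reactor time = 22.5.
Solving: y_catalyst = 6, y_reactor time = 3.5.
Shadow price of catalyst = 6.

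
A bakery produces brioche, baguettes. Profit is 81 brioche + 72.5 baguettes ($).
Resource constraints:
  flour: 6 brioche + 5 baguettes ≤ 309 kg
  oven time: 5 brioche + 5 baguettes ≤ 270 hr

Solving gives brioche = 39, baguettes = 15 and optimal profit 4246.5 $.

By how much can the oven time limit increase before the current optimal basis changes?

39

Binding constraints: flour, oven time. The basis is B = [[6,5],[5,5]] with det 5.
Per unit increase in oven time, x* moves by d = (-1, 1.2).
The basis stays optimal until brioche reaches 0; allowable increase = 39 hr.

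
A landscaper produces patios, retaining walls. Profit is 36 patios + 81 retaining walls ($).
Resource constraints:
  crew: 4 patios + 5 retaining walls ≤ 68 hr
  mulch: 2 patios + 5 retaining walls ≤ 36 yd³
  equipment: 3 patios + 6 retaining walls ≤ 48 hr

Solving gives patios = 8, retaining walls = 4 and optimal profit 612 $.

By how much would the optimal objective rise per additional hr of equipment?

6

At the optimum: crew uses 52 of 68 (slack = 16); mulch uses 36 of 36 (binding); equipment uses 48 of 48 (binding).
By complementary slackness, y = 0 for the non-binding constraint.
From A_Bᵀ y = c: 2·y_mulch + 3·y_equipment = 36; 5·y_mulch + 6·y_equipment = 81.
This yields shadow prices y_mulch = 9, y_equipment = 6.
Shadow price of equipment = 6.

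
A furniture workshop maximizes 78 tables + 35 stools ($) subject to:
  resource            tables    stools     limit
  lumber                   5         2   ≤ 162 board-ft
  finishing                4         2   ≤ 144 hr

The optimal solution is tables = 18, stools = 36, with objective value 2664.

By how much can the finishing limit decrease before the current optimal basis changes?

Binding constraints: lumber, finishing. The basis is B = [[5,2],[4,2]] with det 2.
Per unit decrease in finishing, x* moves by d = (1, -2.5).
The basis stays optimal until stools reaches 0; allowable decrease = 14.4 hr.

14.4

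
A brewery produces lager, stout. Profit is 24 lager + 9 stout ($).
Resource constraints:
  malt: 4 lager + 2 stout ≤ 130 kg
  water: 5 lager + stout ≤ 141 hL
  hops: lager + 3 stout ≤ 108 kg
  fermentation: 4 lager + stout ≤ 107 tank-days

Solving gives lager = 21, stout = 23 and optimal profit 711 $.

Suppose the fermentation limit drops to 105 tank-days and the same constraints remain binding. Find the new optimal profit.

705

Binding: malt and fermentation. Non-binding: water (13 unused), hops (18 unused).
Since water, hops are not tight, their duals are 0.
From A_Bᵀ y = c: 4·y_malt + 4·y_fermentation = 24; 2·y_malt + 1·y_fermentation = 9.
Solving: y_malt = 3, y_fermentation = 3.
Δz = y_fermentation·Δb = 3 × (-2) = -6, so new z* = 711 − 6 = 705.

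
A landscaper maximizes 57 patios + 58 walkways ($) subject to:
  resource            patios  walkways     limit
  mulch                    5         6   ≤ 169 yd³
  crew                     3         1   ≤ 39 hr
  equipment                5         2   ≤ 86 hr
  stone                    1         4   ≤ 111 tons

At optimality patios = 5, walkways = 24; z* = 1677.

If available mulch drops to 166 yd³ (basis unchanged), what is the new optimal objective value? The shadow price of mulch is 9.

Δb = -3, so new z* = 1677 + (9)·(-3) = 1677 − 27 = 1650.

1650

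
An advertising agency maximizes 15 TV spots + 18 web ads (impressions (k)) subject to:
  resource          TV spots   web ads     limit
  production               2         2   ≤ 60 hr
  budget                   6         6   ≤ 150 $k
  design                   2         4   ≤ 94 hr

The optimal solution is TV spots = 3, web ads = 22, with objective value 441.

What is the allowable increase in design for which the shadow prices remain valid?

Binding constraints: budget, design. The basis is B = [[6,6],[2,4]] with det 12.
Per unit increase in design, x* moves by d = (-0.5, 0.5).
The basis stays optimal until TV spots reaches 0; allowable increase = 6 hr.

6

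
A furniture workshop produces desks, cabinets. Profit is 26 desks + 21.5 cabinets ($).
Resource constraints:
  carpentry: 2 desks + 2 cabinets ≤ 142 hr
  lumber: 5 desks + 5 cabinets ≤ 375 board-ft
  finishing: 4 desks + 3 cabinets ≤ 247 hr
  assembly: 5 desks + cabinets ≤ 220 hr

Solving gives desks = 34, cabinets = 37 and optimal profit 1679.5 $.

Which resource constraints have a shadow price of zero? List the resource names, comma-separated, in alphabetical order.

carpentry: 142/142 (binding)
lumber: 355/375 (slack 20)
finishing: 247/247 (binding)
assembly: 207/220 (slack 13)
By complementary slackness, a constraint with positive slack has shadow price 0 → assembly, lumber.

assembly, lumber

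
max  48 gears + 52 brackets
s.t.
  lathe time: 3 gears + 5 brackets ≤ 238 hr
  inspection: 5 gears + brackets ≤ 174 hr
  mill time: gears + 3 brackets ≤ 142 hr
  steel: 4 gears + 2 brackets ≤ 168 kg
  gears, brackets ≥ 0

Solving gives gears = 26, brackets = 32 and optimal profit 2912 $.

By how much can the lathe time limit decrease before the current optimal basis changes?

Binding constraints: lathe time, steel. The basis is B = [[3,5],[4,2]] with det -14.
Per unit decrease in lathe time, x* moves by d = (0.1429, -0.2857).
The basis stays optimal until inspection becomes binding; allowable decrease = 28 hr.

28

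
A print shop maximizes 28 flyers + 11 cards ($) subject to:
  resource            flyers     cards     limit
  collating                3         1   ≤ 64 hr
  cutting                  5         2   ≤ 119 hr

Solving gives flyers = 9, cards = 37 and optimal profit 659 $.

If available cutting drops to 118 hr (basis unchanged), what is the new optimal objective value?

654

Check each constraint at x*: collating 64/64 (tight); cutting 119/119 (tight).
From A_Bᵀ y = c: 3·y_collating + 5·y_cutting = 28; 1·y_collating + 2·y_cutting = 11.
→ y_collating = 1 and y_cutting = 5.
Δz = y_cutting·Δb = 5 × (-1) = -5, so new z* = 659 − 5 = 654.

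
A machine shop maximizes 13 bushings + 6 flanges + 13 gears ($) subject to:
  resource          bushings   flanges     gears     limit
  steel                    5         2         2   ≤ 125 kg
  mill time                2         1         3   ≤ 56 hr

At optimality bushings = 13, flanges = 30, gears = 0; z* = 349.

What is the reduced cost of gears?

-1

Check each constraint at x*: steel 125/125 (tight); mill time 56/56 (tight).
Dual feasibility on the basic columns requires 5·y_steel + 2·y_mill time = 13, 2·y_steel + 1·y_mill time = 6.
→ y_steel = 1 and y_mill time = 4.
Reduced cost of gears: c₃ − yᵀa₃ = 13 − (1·2 + 4·3) = 13 − 14 = -1.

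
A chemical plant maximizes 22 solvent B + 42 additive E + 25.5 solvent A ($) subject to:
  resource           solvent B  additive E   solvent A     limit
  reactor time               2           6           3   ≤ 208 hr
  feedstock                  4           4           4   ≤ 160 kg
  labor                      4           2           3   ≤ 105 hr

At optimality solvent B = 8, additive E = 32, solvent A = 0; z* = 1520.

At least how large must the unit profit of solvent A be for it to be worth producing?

27

At the optimum: reactor time uses 208 of 208 (binding); feedstock uses 160 of 160 (binding); labor uses 96 of 105 (slack = 9).
Since labor is not tight, its dual is 0.
The binding rows give the dual system: 2·y_reactor time + 4·y_feedstock = 22 and 6·y_reactor time + 4·y_feedstock = 42.
→ y_reactor time = 5 and y_feedstock = 3.
solvent A enters the basis when its profit ≥ yᵀa₃ = 5·3 + 3·4 = 27.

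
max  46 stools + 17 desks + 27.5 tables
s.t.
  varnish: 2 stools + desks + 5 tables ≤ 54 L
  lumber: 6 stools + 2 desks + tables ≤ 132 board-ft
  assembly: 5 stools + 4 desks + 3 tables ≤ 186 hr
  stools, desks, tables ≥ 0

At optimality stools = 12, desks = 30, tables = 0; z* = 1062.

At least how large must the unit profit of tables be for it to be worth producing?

Binding: varnish and lumber. Non-binding: assembly (6 unused).
Since assembly is not tight, its dual is 0.
From A_Bᵀ y = c: 2·y_varnish + 6·y_lumber = 46; 1·y_varnish + 2·y_lumber = 17.
Solving: y_varnish = 5, y_lumber = 6.
tables enters the basis when its profit ≥ yᵀa₃ = 5·5 + 6·1 = 31.

31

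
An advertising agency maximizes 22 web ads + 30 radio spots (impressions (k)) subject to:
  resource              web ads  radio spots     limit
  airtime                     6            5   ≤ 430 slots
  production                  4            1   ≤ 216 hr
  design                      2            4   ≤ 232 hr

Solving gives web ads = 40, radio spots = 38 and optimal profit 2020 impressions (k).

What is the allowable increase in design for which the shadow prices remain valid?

112

Binding constraints: airtime, design. The basis is B = [[6,5],[2,4]] with det 14.
Per unit increase in design, x* moves by d = (-0.3571, 0.4286).
The basis stays optimal until web ads reaches 0; allowable increase = 112 hr.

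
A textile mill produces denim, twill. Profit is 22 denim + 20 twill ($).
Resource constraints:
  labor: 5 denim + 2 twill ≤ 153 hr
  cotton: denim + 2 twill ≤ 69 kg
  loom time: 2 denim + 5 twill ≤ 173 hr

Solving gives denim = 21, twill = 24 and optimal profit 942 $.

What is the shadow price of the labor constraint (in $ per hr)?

3

Check each constraint at x*: labor 153/153 (tight); cotton 69/69 (tight); loom time 162/173 (slack 11).
Slack constraints have shadow price 0 (complementary slackness).
The binding rows give the dual system: 5·y_labor + 1·y_cotton = 22 and 2·y_labor + 2·y_cotton = 20.
→ y_labor = 3 and y_cotton = 7.
Shadow price of labor = 3.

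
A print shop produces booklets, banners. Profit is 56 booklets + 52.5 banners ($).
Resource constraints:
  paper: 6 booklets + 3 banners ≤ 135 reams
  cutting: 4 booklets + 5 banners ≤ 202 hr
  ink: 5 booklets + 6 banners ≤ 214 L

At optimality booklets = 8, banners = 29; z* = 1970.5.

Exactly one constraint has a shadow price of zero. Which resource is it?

cutting

paper: 135/135 (binding)
cutting: 177/202 (slack 25)
ink: 214/214 (binding)
By complementary slackness, a constraint with positive slack has shadow price 0 → cutting.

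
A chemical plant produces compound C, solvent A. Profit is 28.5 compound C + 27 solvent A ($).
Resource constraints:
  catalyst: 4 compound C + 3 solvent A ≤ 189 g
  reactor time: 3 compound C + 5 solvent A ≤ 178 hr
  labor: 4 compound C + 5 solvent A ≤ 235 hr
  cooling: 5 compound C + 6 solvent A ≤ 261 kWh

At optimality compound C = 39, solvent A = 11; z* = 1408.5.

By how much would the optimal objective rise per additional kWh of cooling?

2.5

Check each constraint at x*: catalyst 189/189 (tight); reactor time 172/178 (slack 6); labor 211/235 (slack 24); cooling 261/261 (tight).
By complementary slackness, y = 0 for the non-binding constraints.
Dual feasibility on the basic columns requires 4·y_catalyst + 5·y_cooling = 28.5, 3·y_catalyst + 6·y_cooling = 27.
Solving: y_catalyst = 4, y_cooling = 2.5.
Shadow price of cooling = 2.5.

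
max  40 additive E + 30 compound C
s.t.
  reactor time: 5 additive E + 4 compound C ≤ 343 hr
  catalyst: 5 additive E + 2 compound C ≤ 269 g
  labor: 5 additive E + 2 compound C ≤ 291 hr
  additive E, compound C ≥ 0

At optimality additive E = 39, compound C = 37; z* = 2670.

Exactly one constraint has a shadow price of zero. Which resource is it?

reactor time: 343/343 (binding)
catalyst: 269/269 (binding)
labor: 269/291 (slack 22)
By complementary slackness, a constraint with positive slack has shadow price 0 → labor.

labor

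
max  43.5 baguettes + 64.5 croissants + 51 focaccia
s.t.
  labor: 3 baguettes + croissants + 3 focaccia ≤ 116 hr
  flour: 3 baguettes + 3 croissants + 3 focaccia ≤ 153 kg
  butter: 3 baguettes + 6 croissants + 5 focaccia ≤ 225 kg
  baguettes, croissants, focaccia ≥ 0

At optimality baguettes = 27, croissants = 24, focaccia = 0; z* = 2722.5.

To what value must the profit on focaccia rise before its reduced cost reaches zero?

57.5

Check each constraint at x*: labor 105/116 (slack 11); flour 153/153 (tight); butter 225/225 (tight).
By complementary slackness, y = 0 for the non-binding constraint.
From A_Bᵀ y = c: 3·y_flour + 3·y_butter = 43.5; 3·y_flour + 6·y_butter = 64.5.
Solving: y_flour = 7.5, y_butter = 7.
focaccia enters the basis when its profit ≥ yᵀa₃ = 7.5·3 + 7·5 = 57.5.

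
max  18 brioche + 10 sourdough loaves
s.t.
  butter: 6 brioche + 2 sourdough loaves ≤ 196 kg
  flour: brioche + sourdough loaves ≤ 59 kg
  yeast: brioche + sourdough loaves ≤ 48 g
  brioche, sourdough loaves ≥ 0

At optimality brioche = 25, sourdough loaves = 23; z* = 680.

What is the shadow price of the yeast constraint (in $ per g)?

Check each constraint at x*: butter 196/196 (tight); flour 48/59 (slack 11); yeast 48/48 (tight).
Slack constraints have shadow price 0 (complementary slackness).
From A_Bᵀ y = c: 6·y_butter + 1·y_yeast = 18; 2·y_butter + 1·y_yeast = 10.
→ y_butter = 2 and y_yeast = 6.
Shadow price of yeast = 6.

6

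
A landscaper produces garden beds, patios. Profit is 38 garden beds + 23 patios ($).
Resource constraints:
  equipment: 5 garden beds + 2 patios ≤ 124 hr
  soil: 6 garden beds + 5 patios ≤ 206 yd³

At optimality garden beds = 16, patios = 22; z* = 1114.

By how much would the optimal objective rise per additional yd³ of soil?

3

Both equipment and soil are binding at x*.
The binding rows give the dual system: 5·y_equipment + 6·y_soil = 38 and 2·y_equipment + 5·y_soil = 23.
This yields shadow prices y_equipment = 4, y_soil = 3.
Shadow price of soil = 3.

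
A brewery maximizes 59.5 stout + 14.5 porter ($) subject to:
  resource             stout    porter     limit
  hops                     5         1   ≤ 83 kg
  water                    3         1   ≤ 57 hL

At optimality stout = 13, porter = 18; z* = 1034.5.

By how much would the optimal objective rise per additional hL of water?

Check each constraint at x*: hops 83/83 (tight); water 57/57 (tight).
Dual feasibility on the basic columns requires 5·y_hops + 3·y_water = 59.5, 1·y_hops + 1·y_water = 14.5.
Solving: y_hops = 8, y_water = 6.5.
Shadow price of water = 6.5.

6.5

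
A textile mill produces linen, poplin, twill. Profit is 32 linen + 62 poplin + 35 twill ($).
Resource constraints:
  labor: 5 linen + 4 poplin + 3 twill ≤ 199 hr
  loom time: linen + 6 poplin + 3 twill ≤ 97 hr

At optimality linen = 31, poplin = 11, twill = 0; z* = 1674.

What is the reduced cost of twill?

Both labor and loom time are binding at x*.
Dual feasibility on the basic columns requires 5·y_labor + 1·y_loom time = 32, 4·y_labor + 6·y_loom time = 62.
This yields shadow prices y_labor = 5, y_loom time = 7.
Reduced cost of twill: c₃ − yᵀa₃ = 35 − (5·3 + 7·3) = 35 − 36 = -1.

-1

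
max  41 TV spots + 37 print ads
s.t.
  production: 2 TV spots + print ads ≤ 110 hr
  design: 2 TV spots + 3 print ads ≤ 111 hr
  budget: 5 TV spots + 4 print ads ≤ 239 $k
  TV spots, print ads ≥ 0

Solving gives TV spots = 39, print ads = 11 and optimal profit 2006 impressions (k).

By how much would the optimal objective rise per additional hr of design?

Binding: design and budget. Non-binding: production (21 unused).
Slack constraints have shadow price 0 (complementary slackness).
From A_Bᵀ y = c: 2·y_design + 5·y_budget = 41; 3·y_design + 4·y_budget = 37.
→ y_design = 3 and y_budget = 7.
Shadow price of design = 3.

3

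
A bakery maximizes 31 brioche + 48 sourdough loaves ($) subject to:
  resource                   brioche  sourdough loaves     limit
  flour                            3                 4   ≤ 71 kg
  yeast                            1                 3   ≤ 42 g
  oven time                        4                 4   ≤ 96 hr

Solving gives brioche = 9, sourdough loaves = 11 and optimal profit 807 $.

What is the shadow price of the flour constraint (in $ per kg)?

9

At the optimum: flour uses 71 of 71 (binding); yeast uses 42 of 42 (binding); oven time uses 80 of 96 (slack = 16).
Slack constraints have shadow price 0 (complementary slackness).
From A_Bᵀ y = c: 3·y_flour + 1·y_yeast = 31; 4·y_flour + 3·y_yeast = 48.
This yields shadow prices y_flour = 9, y_yeast = 4.
Shadow price of flour = 9.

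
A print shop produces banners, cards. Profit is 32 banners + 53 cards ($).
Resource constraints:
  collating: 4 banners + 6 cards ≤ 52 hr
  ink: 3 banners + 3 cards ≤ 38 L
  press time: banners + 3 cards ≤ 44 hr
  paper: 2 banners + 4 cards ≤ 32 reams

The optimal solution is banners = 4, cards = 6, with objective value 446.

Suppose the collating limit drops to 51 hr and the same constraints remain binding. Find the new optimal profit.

Check each constraint at x*: collating 52/52 (tight); ink 30/38 (slack 8); press time 22/44 (slack 22); paper 32/32 (tight).
By complementary slackness, y = 0 for the non-binding constraints.
The binding rows give the dual system: 4·y_collating + 2·y_paper = 32 and 6·y_collating + 4·y_paper = 53.
This yields shadow prices y_collating = 5.5, y_paper = 5.
Δz = y_collating·Δb = 5.5 × (-1) = -5.5, so new z* = 446 − 5.5 = 440.5.

440.5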